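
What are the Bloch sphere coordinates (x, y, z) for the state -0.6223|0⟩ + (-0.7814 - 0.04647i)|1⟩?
(0.9725, 0.05784, -0.2255)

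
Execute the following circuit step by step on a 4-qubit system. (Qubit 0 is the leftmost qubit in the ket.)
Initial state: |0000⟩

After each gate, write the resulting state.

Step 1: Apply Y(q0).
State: i|1000⟩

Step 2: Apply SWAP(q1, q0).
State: i|0100⟩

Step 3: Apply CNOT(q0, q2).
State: i|0100⟩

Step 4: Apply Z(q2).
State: i|0100⟩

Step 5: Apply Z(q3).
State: i|0100⟩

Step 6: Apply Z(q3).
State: i|0100⟩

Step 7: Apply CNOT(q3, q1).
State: i|0100⟩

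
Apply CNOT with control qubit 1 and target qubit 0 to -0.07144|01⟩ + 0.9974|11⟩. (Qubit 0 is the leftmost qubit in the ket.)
0.9974|01⟩ - 0.07144|11⟩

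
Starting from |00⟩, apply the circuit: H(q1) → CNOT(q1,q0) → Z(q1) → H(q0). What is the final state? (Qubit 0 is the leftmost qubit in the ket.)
1/2|00⟩ - 1/2|01⟩ + 1/2|10⟩ + 1/2|11⟩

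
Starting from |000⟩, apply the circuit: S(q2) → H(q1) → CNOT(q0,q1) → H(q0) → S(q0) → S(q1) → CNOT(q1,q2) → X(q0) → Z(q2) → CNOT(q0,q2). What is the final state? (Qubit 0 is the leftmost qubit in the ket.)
(1/2)i|000⟩ + 1/2|011⟩ + 1/2|101⟩ - (1/2)i|110⟩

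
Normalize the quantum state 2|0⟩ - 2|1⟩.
1/√2|0⟩ - 1/√2|1⟩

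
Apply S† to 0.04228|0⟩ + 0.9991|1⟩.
0.04228|0⟩ - 0.9991i|1⟩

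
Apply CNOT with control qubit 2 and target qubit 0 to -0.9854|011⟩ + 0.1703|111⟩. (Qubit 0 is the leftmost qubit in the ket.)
0.1703|011⟩ - 0.9854|111⟩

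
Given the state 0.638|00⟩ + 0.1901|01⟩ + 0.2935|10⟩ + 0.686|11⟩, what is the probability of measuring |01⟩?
0.03614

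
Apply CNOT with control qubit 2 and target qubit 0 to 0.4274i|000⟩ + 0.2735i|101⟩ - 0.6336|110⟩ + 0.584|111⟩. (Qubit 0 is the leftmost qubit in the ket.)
0.4274i|000⟩ + 0.2735i|001⟩ + 0.584|011⟩ - 0.6336|110⟩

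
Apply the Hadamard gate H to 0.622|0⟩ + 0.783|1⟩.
0.9935|0⟩ - 0.1138|1⟩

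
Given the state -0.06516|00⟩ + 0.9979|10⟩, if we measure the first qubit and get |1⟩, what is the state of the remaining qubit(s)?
|0⟩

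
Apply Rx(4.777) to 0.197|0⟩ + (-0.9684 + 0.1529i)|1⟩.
(-0.03916 + 0.6623i)|0⟩ + (0.7065 - 0.2463i)|1⟩

Rx(4.777) = [[cos(θ/2), −i·sin(θ/2)], [−i·sin(θ/2), cos(θ/2)]]; θ = 4.777, cos(θ/2) ≈ -0.729577, sin(θ/2) ≈ 0.683898.
With a = amp(|0⟩) = 0.197 and b = amp(|1⟩) = (-0.9684 + 0.1529i):
new amp(|0⟩) = (-0.729577)·a + (-0.683898i)·b = (-0.03916 + 0.6623i)
new amp(|1⟩) = (-0.683898i)·a + (-0.729577)·b = (0.7065 - 0.2463i)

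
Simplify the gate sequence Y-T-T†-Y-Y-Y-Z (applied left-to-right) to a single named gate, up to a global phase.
Z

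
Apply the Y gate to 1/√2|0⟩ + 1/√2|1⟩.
-(1/√2)i|0⟩ + (1/√2)i|1⟩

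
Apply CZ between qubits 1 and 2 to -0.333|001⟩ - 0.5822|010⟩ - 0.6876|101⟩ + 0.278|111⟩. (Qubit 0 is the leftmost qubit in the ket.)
-0.333|001⟩ - 0.5822|010⟩ - 0.6876|101⟩ - 0.278|111⟩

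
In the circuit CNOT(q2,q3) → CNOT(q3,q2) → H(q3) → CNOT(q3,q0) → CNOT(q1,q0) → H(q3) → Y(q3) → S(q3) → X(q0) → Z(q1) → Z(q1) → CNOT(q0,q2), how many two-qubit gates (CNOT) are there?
5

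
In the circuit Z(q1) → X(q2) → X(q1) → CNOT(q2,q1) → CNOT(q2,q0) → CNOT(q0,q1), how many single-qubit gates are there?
3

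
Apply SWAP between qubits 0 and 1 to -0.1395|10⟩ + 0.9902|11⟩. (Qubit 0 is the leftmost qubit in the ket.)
-0.1395|01⟩ + 0.9902|11⟩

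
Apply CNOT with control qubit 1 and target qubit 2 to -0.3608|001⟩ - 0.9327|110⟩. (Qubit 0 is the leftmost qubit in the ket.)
-0.3608|001⟩ - 0.9327|111⟩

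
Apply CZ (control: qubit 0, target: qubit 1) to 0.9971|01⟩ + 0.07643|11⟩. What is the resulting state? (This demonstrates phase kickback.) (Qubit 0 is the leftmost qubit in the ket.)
0.9971|01⟩ - 0.07643|11⟩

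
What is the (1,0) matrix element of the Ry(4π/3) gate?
0.866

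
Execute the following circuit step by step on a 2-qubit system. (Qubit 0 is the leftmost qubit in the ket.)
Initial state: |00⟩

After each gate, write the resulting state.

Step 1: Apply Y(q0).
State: i|10⟩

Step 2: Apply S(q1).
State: i|10⟩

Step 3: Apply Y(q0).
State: |00⟩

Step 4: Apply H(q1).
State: 1/√2|00⟩ + 1/√2|01⟩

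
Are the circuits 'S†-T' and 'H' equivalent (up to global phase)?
No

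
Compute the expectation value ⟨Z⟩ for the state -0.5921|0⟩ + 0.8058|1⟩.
-0.2987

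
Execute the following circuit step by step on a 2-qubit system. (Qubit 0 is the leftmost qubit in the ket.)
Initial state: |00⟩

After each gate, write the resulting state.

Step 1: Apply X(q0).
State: |10⟩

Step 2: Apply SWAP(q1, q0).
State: |01⟩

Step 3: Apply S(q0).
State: |01⟩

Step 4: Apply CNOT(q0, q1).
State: |01⟩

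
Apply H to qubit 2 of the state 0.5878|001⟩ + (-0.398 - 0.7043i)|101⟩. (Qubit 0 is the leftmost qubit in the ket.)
0.4156|000⟩ - 0.4156|001⟩ + (-0.2814 - 0.498i)|100⟩ + (0.2814 + 0.498i)|101⟩

H on qubit 2 mixes each pair of kets that differ only in qubit 2: amplitudes (a, b) of (|…0…⟩, |…1…⟩) become ((a + b)/√2, (a − b)/√2). Kets absent from the input have amplitude 0.
(|000⟩, |001⟩): (a, b) = (0, 0.5878) → (0.4156, -0.4156)
(|100⟩, |101⟩): (a, b) = (0, (-0.398 - 0.7043i)) → ((-0.2814 - 0.498i), (0.2814 + 0.498i))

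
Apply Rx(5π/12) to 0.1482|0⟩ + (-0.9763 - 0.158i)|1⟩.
(0.02139 + 0.5943i)|0⟩ + (-0.7746 - 0.2156i)|1⟩

Rx(5π/12) = [[cos(θ/2), −i·sin(θ/2)], [−i·sin(θ/2), cos(θ/2)]]; θ = 5π/12, cos(θ/2) ≈ 0.793353, sin(θ/2) ≈ 0.608761.
With a = amp(|0⟩) = 0.1482 and b = amp(|1⟩) = (-0.9763 - 0.158i):
new amp(|0⟩) = (0.793353)·a + (-0.608761i)·b = (0.02139 + 0.5943i)
new amp(|1⟩) = (-0.608761i)·a + (0.793353)·b = (-0.7746 - 0.2156i)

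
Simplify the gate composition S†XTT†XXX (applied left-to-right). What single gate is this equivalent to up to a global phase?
S†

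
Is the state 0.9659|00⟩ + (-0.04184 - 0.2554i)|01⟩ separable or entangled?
Separable

Writing the state as a|00⟩ + b|01⟩ + c|10⟩ + d|11⟩, it is a product state iff ad − bc = 0.
Here (a, b, c, d) = (0.9659, (-0.04184 - 0.2554i), 0, 0): ad − bc = (0.9659)(0) − (-0.04184 - 0.2554i)(0) = 0, so the state is separable.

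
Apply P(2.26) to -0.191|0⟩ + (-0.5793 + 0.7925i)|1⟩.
-0.191|0⟩ + (-0.2432 - 0.951i)|1⟩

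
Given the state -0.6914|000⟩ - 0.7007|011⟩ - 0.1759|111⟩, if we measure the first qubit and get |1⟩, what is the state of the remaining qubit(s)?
-|11⟩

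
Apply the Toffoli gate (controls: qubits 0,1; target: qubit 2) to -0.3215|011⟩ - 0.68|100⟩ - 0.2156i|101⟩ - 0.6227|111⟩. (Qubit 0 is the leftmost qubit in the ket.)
-0.3215|011⟩ - 0.68|100⟩ - 0.2156i|101⟩ - 0.6227|110⟩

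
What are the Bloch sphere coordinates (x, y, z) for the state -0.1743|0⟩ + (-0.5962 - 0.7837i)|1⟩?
(0.2078, 0.2732, -0.9393)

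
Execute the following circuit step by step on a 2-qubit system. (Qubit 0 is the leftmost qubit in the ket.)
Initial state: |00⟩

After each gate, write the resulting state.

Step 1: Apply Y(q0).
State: i|10⟩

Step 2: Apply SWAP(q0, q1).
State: i|01⟩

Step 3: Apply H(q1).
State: (1/√2)i|00⟩ - (1/√2)i|01⟩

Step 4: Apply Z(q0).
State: (1/√2)i|00⟩ - (1/√2)i|01⟩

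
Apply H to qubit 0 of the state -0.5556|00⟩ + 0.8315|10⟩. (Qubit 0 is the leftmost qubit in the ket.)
0.1951|00⟩ - 0.9808|10⟩

H on qubit 0 mixes each pair of kets that differ only in qubit 0: amplitudes (a, b) of (|…0…⟩, |…1…⟩) become ((a + b)/√2, (a − b)/√2). Kets absent from the input have amplitude 0.
(|00⟩, |10⟩): (a, b) = (-0.5556, 0.8315) → (0.1951, -0.9808)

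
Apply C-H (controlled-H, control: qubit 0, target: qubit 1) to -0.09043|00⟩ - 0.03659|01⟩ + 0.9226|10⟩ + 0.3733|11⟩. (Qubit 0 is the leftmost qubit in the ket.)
-0.09043|00⟩ - 0.03659|01⟩ + 0.9163|10⟩ + 0.3884|11⟩

C-H leaves the control-|0⟩ kets |00⟩, |01⟩ unchanged and applies H to qubit 1 on the control-|1⟩ pair (|10⟩, |11⟩).
H = [[1/√2, 1/√2], [1/√2, -1/√2]].
With a = amp(|10⟩) = 0.9226 and b = amp(|11⟩) = 0.3733:
new amp(|10⟩) = (1/√2)·a + (1/√2)·b = 0.9163
new amp(|11⟩) = (1/√2)·a + (-1/√2)·b = 0.3884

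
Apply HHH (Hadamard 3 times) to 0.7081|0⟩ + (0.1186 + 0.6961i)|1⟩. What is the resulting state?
(0.5846 + 0.4922i)|0⟩ + (0.4168 - 0.4922i)|1⟩

H² = I, so H^3 = H: a single Hadamard. With (a, b) = (0.7081, (0.1186 + 0.6961i)), H gives ((a + b)/√2, (a − b)/√2) = ((0.5846 + 0.4922i), (0.4168 - 0.4922i)).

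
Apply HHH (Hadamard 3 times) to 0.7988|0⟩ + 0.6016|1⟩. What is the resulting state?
0.9902|0⟩ + 0.1394|1⟩

H² = I, so H^3 = H: a single Hadamard. With (a, b) = (0.7988, 0.6016), H gives ((a + b)/√2, (a − b)/√2) = (0.9902, 0.1394).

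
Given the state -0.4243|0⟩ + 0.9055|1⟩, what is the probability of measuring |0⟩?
0.18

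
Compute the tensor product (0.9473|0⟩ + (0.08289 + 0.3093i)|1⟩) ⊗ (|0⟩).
0.9473|00⟩ + (0.08289 + 0.3093i)|10⟩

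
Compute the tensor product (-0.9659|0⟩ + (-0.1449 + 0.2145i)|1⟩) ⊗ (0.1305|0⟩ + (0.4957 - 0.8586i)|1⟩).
-0.126|00⟩ + (-0.4788 + 0.8293i)|01⟩ + (-0.01891 + 0.02799i)|10⟩ + (0.1123 + 0.2307i)|11⟩

amp(|b₁b₂…⟩) = product of the factor amplitudes for bits b₁, b₂, …; only kets whose every factor amplitude is nonzero survive.
|00⟩: (-0.9659)(0.1305) = -0.126
|01⟩: (-0.9659)(0.4957 - 0.8586i) = (-0.4788 + 0.8293i)
|10⟩: (-0.1449 + 0.2145i)(0.1305) = (-0.01891 + 0.02799i)
|11⟩: (-0.1449 + 0.2145i)(0.4957 - 0.8586i) = (0.1123 + 0.2307i)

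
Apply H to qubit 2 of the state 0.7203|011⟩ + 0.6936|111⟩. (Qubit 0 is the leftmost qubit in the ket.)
0.5093|010⟩ - 0.5093|011⟩ + 0.4904|110⟩ - 0.4904|111⟩

H on qubit 2 mixes each pair of kets that differ only in qubit 2: amplitudes (a, b) of (|…0…⟩, |…1…⟩) become ((a + b)/√2, (a − b)/√2). Kets absent from the input have amplitude 0.
(|010⟩, |011⟩): (a, b) = (0, 0.7203) → (0.5093, -0.5093)
(|110⟩, |111⟩): (a, b) = (0, 0.6936) → (0.4904, -0.4904)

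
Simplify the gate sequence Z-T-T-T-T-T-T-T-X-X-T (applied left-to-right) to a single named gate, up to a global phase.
Z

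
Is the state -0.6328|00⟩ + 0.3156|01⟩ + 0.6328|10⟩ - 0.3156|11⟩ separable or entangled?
Separable

Writing the state as a|00⟩ + b|01⟩ + c|10⟩ + d|11⟩, it is a product state iff ad − bc = 0.
Here (a, b, c, d) = (-0.6328, 0.3156, 0.6328, -0.3156): ad − bc = (-0.6328)(-0.3156) − (0.3156)(0.6328) = 0, so the state is separable.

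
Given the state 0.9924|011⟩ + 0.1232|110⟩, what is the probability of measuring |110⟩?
0.01518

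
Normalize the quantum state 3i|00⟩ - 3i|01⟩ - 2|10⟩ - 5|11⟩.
0.4376i|00⟩ - 0.4376i|01⟩ - 0.2917|10⟩ - 0.7293|11⟩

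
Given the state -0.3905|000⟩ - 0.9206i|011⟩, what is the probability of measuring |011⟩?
0.8475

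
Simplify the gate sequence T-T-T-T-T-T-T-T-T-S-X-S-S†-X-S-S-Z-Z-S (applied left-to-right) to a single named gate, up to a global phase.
T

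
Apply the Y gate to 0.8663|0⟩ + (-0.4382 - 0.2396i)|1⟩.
(-0.2396 + 0.4382i)|0⟩ + 0.8663i|1⟩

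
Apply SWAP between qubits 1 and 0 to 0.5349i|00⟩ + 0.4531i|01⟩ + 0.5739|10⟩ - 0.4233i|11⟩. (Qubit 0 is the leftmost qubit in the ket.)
0.5349i|00⟩ + 0.5739|01⟩ + 0.4531i|10⟩ - 0.4233i|11⟩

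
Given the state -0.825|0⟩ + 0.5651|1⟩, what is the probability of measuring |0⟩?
0.6806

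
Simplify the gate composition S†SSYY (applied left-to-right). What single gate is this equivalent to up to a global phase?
S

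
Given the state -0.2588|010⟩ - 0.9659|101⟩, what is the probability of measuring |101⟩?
0.933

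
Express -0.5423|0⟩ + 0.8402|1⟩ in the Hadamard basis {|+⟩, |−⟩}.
0.2106|+⟩ - 0.9776|−⟩

With |ψ⟩ = α|0⟩ + β|1⟩, the Hadamard-basis coefficients are ⟨+|ψ⟩ = (α + β)/√2 and ⟨−|ψ⟩ = (α − β)/√2.
Here α = -0.5423, β = 0.8402: (α + β)/√2 = 0.2106, (α − β)/√2 = -0.9776.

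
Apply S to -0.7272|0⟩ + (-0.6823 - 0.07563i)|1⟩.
-0.7272|0⟩ + (0.07563 - 0.6823i)|1⟩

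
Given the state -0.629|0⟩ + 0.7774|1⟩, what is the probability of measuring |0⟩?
0.3956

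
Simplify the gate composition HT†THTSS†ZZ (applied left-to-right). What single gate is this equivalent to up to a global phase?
T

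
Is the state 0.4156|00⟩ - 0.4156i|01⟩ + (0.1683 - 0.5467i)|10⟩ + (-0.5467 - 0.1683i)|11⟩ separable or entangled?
Separable

Writing the state as a|00⟩ + b|01⟩ + c|10⟩ + d|11⟩, it is a product state iff ad − bc = 0.
Here (a, b, c, d) = (0.4156, -0.4156i, (0.1683 - 0.5467i), (-0.5467 - 0.1683i)): ad − bc = (0.4156)(-0.5467 - 0.1683i) − (-0.4156i)(0.1683 - 0.5467i) = 0, so the state is separable.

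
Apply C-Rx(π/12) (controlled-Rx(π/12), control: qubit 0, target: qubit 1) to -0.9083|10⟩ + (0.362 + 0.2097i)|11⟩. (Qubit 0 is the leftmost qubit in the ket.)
(-0.8732 - 0.04725i)|10⟩ + (0.3589 + 0.3265i)|11⟩

C-Rx(π/12) leaves the control-|0⟩ kets |00⟩, |01⟩ unchanged and applies Rx(π/12) to qubit 1 on the control-|1⟩ pair (|10⟩, |11⟩).
Rx(π/12) = [[cos(θ/2), −i·sin(θ/2)], [−i·sin(θ/2), cos(θ/2)]]; θ = π/12, cos(θ/2) ≈ 0.991445, sin(θ/2) ≈ 0.130526.
With a = amp(|10⟩) = -0.9083 and b = amp(|11⟩) = (0.362 + 0.2097i):
new amp(|10⟩) = (0.991445)·a + (-0.130526i)·b = (-0.8732 - 0.04725i)
new amp(|11⟩) = (-0.130526i)·a + (0.991445)·b = (0.3589 + 0.3265i)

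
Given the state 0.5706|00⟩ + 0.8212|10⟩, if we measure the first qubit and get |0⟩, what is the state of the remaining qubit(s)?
|0⟩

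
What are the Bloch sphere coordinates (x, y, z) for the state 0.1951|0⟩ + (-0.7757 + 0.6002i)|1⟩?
(-0.3027, 0.2342, -0.9239)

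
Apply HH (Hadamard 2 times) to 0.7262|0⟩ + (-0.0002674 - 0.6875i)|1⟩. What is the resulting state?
0.7262|0⟩ + (-0.0002674 - 0.6875i)|1⟩

H² = I, so an even number of Hadamards cancels: H^2 = I and the state is unchanged.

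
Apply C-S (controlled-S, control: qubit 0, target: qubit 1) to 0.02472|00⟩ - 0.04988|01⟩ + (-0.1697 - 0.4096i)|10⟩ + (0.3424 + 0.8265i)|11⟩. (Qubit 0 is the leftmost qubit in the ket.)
0.02472|00⟩ - 0.04988|01⟩ + (-0.1697 - 0.4096i)|10⟩ + (-0.8265 + 0.3424i)|11⟩

C-S leaves the control-|0⟩ kets |00⟩, |01⟩ unchanged and applies S to qubit 1 on the control-|1⟩ pair (|10⟩, |11⟩).
S = [[1, 0], [0, i]].
With a = amp(|10⟩) = (-0.1697 - 0.4096i) and b = amp(|11⟩) = (0.3424 + 0.8265i):
new amp(|10⟩) = (1)·a = (-0.1697 - 0.4096i)
new amp(|11⟩) = (i)·b = (-0.8265 + 0.3424i)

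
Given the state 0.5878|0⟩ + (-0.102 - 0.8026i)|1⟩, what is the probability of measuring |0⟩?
0.3455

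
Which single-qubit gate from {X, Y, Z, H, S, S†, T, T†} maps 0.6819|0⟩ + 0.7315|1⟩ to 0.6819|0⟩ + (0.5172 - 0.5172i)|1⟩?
T†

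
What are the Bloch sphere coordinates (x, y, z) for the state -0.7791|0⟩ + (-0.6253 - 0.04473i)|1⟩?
(0.9743, 0.0697, 0.214)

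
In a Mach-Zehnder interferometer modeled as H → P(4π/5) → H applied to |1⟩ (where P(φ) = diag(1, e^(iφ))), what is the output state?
(0.9045 - 0.2939i)|0⟩ + (0.09549 + 0.2939i)|1⟩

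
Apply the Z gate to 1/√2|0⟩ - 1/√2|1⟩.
1/√2|0⟩ + 1/√2|1⟩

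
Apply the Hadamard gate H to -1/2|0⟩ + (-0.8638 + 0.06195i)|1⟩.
(-0.9644 + 0.04381i)|0⟩ + (0.2572 - 0.04381i)|1⟩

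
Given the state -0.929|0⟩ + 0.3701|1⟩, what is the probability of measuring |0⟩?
0.863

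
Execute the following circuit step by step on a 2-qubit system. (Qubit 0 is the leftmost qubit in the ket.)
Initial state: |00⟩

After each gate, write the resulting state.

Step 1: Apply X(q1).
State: |01⟩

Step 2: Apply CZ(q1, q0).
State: |01⟩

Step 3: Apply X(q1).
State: |00⟩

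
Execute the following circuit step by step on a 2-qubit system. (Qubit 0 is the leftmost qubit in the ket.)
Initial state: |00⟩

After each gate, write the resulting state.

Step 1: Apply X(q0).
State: |10⟩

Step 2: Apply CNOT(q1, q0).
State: |10⟩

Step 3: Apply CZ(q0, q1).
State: |10⟩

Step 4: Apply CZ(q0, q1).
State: |10⟩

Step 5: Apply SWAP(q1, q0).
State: |01⟩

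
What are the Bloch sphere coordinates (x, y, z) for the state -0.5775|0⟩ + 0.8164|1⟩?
(-0.9429, 0, -0.333)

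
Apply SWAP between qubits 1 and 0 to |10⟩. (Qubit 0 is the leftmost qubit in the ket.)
|01⟩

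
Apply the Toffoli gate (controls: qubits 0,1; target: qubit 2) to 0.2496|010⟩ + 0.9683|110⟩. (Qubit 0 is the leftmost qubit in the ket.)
0.2496|010⟩ + 0.9683|111⟩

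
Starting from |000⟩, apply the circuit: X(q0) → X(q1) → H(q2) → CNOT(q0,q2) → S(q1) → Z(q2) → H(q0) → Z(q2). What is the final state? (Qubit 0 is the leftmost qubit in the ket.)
(1/2)i|010⟩ + (1/2)i|011⟩ - (1/2)i|110⟩ - (1/2)i|111⟩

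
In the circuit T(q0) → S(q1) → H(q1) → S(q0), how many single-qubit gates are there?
4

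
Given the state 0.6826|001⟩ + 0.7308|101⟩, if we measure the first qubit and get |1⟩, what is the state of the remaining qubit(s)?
|01⟩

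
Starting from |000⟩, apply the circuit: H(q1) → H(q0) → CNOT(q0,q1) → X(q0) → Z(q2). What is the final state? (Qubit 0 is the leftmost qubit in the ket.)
1/2|000⟩ + 1/2|010⟩ + 1/2|100⟩ + 1/2|110⟩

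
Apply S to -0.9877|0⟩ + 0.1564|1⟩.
-0.9877|0⟩ + 0.1564i|1⟩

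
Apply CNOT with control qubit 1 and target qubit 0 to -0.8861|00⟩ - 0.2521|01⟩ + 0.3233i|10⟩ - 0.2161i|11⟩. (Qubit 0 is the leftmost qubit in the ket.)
-0.8861|00⟩ - 0.2161i|01⟩ + 0.3233i|10⟩ - 0.2521|11⟩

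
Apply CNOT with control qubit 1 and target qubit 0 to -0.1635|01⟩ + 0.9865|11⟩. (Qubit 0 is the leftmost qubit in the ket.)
0.9865|01⟩ - 0.1635|11⟩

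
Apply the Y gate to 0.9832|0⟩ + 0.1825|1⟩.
-0.1825i|0⟩ + 0.9832i|1⟩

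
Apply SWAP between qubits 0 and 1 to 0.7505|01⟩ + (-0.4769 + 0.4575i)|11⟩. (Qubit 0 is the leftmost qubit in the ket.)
0.7505|10⟩ + (-0.4769 + 0.4575i)|11⟩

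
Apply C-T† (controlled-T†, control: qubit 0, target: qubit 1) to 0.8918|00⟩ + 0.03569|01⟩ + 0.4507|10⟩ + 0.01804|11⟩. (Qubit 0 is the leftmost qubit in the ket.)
0.8918|00⟩ + 0.03569|01⟩ + 0.4507|10⟩ + (0.01276 - 0.01276i)|11⟩

C-T† leaves the control-|0⟩ kets |00⟩, |01⟩ unchanged and applies T† to qubit 1 on the control-|1⟩ pair (|10⟩, |11⟩).
T† = [[1, 0], [0, (1/√2 - (1/√2)i)]].
With a = amp(|10⟩) = 0.4507 and b = amp(|11⟩) = 0.01804:
new amp(|10⟩) = (1)·a = 0.4507
new amp(|11⟩) = (1/√2 - (1/√2)i)·b = (0.01276 - 0.01276i)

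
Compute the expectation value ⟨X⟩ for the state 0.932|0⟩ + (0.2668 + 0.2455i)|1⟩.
0.4973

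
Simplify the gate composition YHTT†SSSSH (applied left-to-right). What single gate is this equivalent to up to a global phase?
Y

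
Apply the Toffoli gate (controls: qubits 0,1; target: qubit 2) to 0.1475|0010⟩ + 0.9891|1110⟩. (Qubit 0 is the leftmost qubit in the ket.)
0.1475|0010⟩ + 0.9891|1100⟩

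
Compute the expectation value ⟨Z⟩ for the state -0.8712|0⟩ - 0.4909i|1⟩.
0.518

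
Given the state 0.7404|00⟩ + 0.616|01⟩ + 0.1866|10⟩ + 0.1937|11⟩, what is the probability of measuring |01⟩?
0.3795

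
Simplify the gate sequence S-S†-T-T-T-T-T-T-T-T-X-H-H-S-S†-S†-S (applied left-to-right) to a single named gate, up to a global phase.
X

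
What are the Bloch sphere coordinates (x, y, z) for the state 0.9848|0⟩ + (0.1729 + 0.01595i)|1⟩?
(0.3405, 0.03142, 0.9397)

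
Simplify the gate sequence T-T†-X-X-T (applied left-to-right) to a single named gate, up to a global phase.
T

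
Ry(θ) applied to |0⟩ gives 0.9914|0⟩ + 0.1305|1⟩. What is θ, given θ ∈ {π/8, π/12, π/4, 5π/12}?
π/12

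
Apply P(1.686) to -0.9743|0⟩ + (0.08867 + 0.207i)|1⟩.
-0.9743|0⟩ + (-0.2158 + 0.06429i)|1⟩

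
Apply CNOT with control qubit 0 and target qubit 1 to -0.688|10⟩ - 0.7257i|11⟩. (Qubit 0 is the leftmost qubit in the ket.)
-0.7257i|10⟩ - 0.688|11⟩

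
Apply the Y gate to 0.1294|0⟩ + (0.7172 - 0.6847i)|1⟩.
(-0.6847 - 0.7172i)|0⟩ + 0.1294i|1⟩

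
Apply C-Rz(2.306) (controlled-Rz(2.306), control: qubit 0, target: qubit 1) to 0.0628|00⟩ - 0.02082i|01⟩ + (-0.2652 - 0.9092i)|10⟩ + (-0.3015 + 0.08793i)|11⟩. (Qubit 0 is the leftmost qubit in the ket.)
0.0628|00⟩ - 0.02082i|01⟩ + (-0.9386 - 0.1265i)|10⟩ + (-0.2027 - 0.2399i)|11⟩

C-Rz(2.306) leaves the control-|0⟩ kets |00⟩, |01⟩ unchanged and applies Rz(2.306) to qubit 1 on the control-|1⟩ pair (|10⟩, |11⟩).
Rz(2.306) = [[e^(−iθ/2), 0], [0, e^(iθ/2)]] with e^(±iθ/2) = cos(θ/2) ± i·sin(θ/2); θ = 2.306, cos(θ/2) ≈ 0.405747, sin(θ/2) ≈ 0.913985.
With a = amp(|10⟩) = (-0.2652 - 0.9092i) and b = amp(|11⟩) = (-0.3015 + 0.08793i):
new amp(|10⟩) = (0.405747 - 0.913985i)·a = (-0.9386 - 0.1265i)
new amp(|11⟩) = (0.405747 + 0.913985i)·b = (-0.2027 - 0.2399i)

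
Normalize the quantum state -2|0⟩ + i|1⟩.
-0.8944|0⟩ + (1/√5)i|1⟩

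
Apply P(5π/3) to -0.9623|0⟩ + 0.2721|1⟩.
-0.9623|0⟩ + (0.1361 - 0.2356i)|1⟩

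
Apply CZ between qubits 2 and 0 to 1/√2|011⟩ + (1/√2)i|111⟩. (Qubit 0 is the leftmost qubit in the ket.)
1/√2|011⟩ - (1/√2)i|111⟩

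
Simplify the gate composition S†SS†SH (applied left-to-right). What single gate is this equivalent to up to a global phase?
H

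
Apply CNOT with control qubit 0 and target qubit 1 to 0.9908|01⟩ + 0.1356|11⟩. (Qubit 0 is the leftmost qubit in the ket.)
0.9908|01⟩ + 0.1356|10⟩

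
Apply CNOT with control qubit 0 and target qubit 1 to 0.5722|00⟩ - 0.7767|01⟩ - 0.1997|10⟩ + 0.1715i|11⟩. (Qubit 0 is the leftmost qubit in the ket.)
0.5722|00⟩ - 0.7767|01⟩ + 0.1715i|10⟩ - 0.1997|11⟩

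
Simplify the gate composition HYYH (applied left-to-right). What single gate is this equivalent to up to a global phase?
I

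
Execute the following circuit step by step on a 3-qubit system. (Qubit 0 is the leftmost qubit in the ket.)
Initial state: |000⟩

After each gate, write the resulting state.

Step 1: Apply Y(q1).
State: i|010⟩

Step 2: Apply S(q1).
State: -|010⟩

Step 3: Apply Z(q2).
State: -|010⟩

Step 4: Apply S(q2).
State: -|010⟩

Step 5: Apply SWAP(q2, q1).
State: -|001⟩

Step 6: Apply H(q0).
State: -1/√2|001⟩ - 1/√2|101⟩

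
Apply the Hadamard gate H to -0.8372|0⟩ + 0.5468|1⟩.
-0.2053|0⟩ - 0.9786|1⟩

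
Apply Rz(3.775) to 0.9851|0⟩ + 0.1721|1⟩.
(-0.3068 - 0.9361i)|0⟩ + (-0.0536 + 0.1635i)|1⟩

Rz(3.775) = [[e^(−iθ/2), 0], [0, e^(iθ/2)]] with e^(±iθ/2) = cos(θ/2) ± i·sin(θ/2); θ = 3.775, cos(θ/2) ≈ -0.311436, sin(θ/2) ≈ 0.950267.
With a = amp(|0⟩) = 0.9851 and b = amp(|1⟩) = 0.1721:
new amp(|0⟩) = (-0.311436 - 0.950267i)·a = (-0.3068 - 0.9361i)
new amp(|1⟩) = (-0.311436 + 0.950267i)·b = (-0.0536 + 0.1635i)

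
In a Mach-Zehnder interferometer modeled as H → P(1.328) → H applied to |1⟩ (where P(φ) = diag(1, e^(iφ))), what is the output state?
(0.3798 - 0.4853i)|0⟩ + (0.6202 + 0.4853i)|1⟩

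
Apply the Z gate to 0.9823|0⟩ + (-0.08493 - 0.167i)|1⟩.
0.9823|0⟩ + (0.08493 + 0.167i)|1⟩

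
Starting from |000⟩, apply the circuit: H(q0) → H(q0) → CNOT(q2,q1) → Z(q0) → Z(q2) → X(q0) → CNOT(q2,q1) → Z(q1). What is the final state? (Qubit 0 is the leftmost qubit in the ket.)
|100⟩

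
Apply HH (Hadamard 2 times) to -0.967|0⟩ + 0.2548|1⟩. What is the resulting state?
-0.967|0⟩ + 0.2548|1⟩

H² = I, so an even number of Hadamards cancels: H^2 = I and the state is unchanged.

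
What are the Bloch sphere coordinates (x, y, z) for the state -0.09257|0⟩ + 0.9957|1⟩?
(-0.1843, 0, -0.9828)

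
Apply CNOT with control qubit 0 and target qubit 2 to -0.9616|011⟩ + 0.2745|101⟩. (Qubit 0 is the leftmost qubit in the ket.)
-0.9616|011⟩ + 0.2745|100⟩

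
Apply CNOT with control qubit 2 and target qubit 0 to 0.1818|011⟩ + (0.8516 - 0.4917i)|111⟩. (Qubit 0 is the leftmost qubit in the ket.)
(0.8516 - 0.4917i)|011⟩ + 0.1818|111⟩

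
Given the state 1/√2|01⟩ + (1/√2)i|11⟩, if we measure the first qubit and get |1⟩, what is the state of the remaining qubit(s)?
i|1⟩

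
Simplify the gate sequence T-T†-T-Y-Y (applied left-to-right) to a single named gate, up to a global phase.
T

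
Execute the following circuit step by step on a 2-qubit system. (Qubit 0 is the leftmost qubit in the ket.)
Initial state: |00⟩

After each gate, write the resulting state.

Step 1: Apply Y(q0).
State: i|10⟩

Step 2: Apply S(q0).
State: -|10⟩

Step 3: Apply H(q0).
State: -1/√2|00⟩ + 1/√2|10⟩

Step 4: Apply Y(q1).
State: -(1/√2)i|01⟩ + (1/√2)i|11⟩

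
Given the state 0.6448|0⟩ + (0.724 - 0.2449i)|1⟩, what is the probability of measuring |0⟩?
0.4158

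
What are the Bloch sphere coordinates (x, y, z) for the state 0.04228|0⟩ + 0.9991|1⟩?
(0.08448, 0, -0.9964)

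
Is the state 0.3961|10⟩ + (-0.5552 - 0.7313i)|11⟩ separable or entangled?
Separable

Writing the state as a|00⟩ + b|01⟩ + c|10⟩ + d|11⟩, it is a product state iff ad − bc = 0.
Here (a, b, c, d) = (0, 0, 0.3961, (-0.5552 - 0.7313i)): ad − bc = (0)(-0.5552 - 0.7313i) − (0)(0.3961) = 0, so the state is separable.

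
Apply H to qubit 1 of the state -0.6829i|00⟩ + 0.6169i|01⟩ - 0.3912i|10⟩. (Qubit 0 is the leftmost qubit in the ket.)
-0.04667i|00⟩ - 0.9191i|01⟩ - 0.2766i|10⟩ - 0.2766i|11⟩

H on qubit 1 mixes each pair of kets that differ only in qubit 1: amplitudes (a, b) of (|…0…⟩, |…1…⟩) become ((a + b)/√2, (a − b)/√2). Kets absent from the input have amplitude 0.
(|00⟩, |01⟩): (a, b) = (-0.6829i, 0.6169i) → (-0.04667i, -0.9191i)
(|10⟩, |11⟩): (a, b) = (-0.3912i, 0) → (-0.2766i, -0.2766i)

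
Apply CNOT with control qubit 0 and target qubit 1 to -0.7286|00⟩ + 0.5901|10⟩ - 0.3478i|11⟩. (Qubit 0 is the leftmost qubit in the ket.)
-0.7286|00⟩ - 0.3478i|10⟩ + 0.5901|11⟩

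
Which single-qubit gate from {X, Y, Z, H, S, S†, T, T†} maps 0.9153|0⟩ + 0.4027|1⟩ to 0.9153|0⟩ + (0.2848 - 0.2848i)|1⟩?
T†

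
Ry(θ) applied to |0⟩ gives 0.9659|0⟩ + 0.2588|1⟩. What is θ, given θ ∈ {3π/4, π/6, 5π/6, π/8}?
π/6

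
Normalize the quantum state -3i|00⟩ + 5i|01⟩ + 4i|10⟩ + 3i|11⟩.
-0.3906i|00⟩ + 0.6509i|01⟩ + 0.5208i|10⟩ + 0.3906i|11⟩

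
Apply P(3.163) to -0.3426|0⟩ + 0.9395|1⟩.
-0.3426|0⟩ + (-0.9393 - 0.02011i)|1⟩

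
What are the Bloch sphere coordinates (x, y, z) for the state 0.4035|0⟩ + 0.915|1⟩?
(0.7384, 0, -0.6744)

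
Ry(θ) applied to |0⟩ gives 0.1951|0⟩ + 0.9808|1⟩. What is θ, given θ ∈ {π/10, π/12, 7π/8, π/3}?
7π/8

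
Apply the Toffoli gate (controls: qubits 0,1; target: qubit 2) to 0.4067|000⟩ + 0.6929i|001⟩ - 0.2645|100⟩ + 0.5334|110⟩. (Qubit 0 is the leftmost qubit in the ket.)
0.4067|000⟩ + 0.6929i|001⟩ - 0.2645|100⟩ + 0.5334|111⟩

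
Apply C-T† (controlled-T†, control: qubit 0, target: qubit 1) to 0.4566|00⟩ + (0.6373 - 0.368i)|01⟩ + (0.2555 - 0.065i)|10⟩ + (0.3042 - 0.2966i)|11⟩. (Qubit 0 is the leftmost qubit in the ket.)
0.4566|00⟩ + (0.6373 - 0.368i)|01⟩ + (0.2555 - 0.065i)|10⟩ + (0.005374 - 0.4248i)|11⟩

C-T† leaves the control-|0⟩ kets |00⟩, |01⟩ unchanged and applies T† to qubit 1 on the control-|1⟩ pair (|10⟩, |11⟩).
T† = [[1, 0], [0, (1/√2 - (1/√2)i)]].
With a = amp(|10⟩) = (0.2555 - 0.065i) and b = amp(|11⟩) = (0.3042 - 0.2966i):
new amp(|10⟩) = (1)·a = (0.2555 - 0.065i)
new amp(|11⟩) = (1/√2 - (1/√2)i)·b = (0.005374 - 0.4248i)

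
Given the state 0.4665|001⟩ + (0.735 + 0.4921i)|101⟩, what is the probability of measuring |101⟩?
0.7824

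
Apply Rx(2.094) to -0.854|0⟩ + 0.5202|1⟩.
(-0.4271 - 0.4505i)|0⟩ + (0.2602 + 0.7395i)|1⟩

Rx(2.094) = [[cos(θ/2), −i·sin(θ/2)], [−i·sin(θ/2), cos(θ/2)]]; θ = 2.094, cos(θ/2) ≈ 0.500171, sin(θ/2) ≈ 0.865927.
With a = amp(|0⟩) = -0.854 and b = amp(|1⟩) = 0.5202:
new amp(|0⟩) = (0.500171)·a + (-0.865927i)·b = (-0.4271 - 0.4505i)
new amp(|1⟩) = (-0.865927i)·a + (0.500171)·b = (0.2602 + 0.7395i)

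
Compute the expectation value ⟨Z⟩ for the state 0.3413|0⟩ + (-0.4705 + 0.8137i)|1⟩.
-0.767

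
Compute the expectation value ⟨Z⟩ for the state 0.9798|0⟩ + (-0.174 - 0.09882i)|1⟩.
0.92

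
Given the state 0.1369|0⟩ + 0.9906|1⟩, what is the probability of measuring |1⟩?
0.9813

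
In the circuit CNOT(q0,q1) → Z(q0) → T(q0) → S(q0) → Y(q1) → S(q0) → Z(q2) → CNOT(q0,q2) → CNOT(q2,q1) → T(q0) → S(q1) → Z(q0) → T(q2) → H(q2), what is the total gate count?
14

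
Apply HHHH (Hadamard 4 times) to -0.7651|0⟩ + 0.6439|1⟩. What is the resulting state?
-0.7651|0⟩ + 0.6439|1⟩

H² = I, so an even number of Hadamards cancels: H^4 = I and the state is unchanged.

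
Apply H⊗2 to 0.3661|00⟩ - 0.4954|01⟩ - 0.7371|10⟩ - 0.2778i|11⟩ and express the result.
(-0.4332 - 0.1389i)|00⟩ + (0.0622 + 0.1389i)|01⟩ + (0.3039 + 0.1389i)|10⟩ + (0.7993 - 0.1389i)|11⟩

H⊗2 gives amp(|y⟩) = (1/2) Σ_x (−1)^(x·y) amp(|x⟩), where x·y is the number of positions in which both x and y have a 1.
|00⟩: (0.3661 - 0.4954 - 0.7371 - 0.2778i)/2 = (-0.4332 - 0.1389i)
|01⟩: (0.3661 + 0.4954 - 0.7371 + 0.2778i)/2 = (0.0622 + 0.1389i)
|10⟩: (0.3661 - 0.4954 + 0.7371 + 0.2778i)/2 = (0.3039 + 0.1389i)
|11⟩: (0.3661 + 0.4954 + 0.7371 - 0.2778i)/2 = (0.7993 - 0.1389i)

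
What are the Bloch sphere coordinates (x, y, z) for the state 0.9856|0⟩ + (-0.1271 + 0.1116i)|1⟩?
(-0.2505, 0.22, 0.9428)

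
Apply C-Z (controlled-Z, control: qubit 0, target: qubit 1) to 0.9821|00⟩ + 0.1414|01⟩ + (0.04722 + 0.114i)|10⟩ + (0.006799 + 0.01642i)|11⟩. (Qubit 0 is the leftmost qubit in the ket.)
0.9821|00⟩ + 0.1414|01⟩ + (0.04722 + 0.114i)|10⟩ + (-0.006799 - 0.01642i)|11⟩

C-Z leaves the control-|0⟩ kets |00⟩, |01⟩ unchanged and applies Z to qubit 1 on the control-|1⟩ pair (|10⟩, |11⟩).
Z = [[1, 0], [0, -1]].
With a = amp(|10⟩) = (0.04722 + 0.114i) and b = amp(|11⟩) = (0.006799 + 0.01642i):
new amp(|10⟩) = (1)·a = (0.04722 + 0.114i)
new amp(|11⟩) = (-1)·b = (-0.006799 - 0.01642i)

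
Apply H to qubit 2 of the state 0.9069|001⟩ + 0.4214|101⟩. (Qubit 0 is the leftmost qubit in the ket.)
0.6413|000⟩ - 0.6413|001⟩ + 0.298|100⟩ - 0.298|101⟩

H on qubit 2 mixes each pair of kets that differ only in qubit 2: amplitudes (a, b) of (|…0…⟩, |…1…⟩) become ((a + b)/√2, (a − b)/√2). Kets absent from the input have amplitude 0.
(|000⟩, |001⟩): (a, b) = (0, 0.9069) → (0.6413, -0.6413)
(|100⟩, |101⟩): (a, b) = (0, 0.4214) → (0.298, -0.298)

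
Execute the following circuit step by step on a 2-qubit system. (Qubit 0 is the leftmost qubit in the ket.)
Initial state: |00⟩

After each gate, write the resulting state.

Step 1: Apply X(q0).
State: |10⟩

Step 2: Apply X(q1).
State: |11⟩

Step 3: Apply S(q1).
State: i|11⟩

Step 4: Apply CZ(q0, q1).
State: -i|11⟩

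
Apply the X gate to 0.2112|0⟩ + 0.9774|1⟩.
0.9774|0⟩ + 0.2112|1⟩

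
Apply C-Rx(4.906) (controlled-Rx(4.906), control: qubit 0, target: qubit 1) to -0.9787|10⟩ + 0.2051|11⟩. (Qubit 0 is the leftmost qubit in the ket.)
(0.7557 - 0.1303i)|10⟩ + (-0.1584 + 0.6219i)|11⟩

C-Rx(4.906) leaves the control-|0⟩ kets |00⟩, |01⟩ unchanged and applies Rx(4.906) to qubit 1 on the control-|1⟩ pair (|10⟩, |11⟩).
Rx(4.906) = [[cos(θ/2), −i·sin(θ/2)], [−i·sin(θ/2), cos(θ/2)]]; θ = 4.906, cos(θ/2) ≈ -0.772141, sin(θ/2) ≈ 0.635451.
With a = amp(|10⟩) = -0.9787 and b = amp(|11⟩) = 0.2051:
new amp(|10⟩) = (-0.772141)·a + (-0.635451i)·b = (0.7557 - 0.1303i)
new amp(|11⟩) = (-0.635451i)·a + (-0.772141)·b = (-0.1584 + 0.6219i)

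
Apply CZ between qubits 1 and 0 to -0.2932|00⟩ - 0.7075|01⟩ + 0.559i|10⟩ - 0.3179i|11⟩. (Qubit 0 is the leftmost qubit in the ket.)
-0.2932|00⟩ - 0.7075|01⟩ + 0.559i|10⟩ + 0.3179i|11⟩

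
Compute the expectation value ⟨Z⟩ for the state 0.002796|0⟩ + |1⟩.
-1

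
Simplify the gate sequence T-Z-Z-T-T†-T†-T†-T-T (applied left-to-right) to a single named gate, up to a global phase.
T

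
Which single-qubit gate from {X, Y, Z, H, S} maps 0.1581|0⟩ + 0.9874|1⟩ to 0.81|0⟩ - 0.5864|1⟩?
H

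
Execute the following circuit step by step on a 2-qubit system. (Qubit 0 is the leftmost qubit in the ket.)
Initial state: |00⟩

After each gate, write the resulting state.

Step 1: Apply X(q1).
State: |01⟩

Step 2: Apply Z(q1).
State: -|01⟩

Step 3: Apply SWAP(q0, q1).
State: -|10⟩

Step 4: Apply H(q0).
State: -1/√2|00⟩ + 1/√2|10⟩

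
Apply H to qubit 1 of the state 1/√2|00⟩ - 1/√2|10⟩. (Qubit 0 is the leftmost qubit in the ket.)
1/2|00⟩ + 1/2|01⟩ - 1/2|10⟩ - 1/2|11⟩

H on qubit 1 mixes each pair of kets that differ only in qubit 1: amplitudes (a, b) of (|…0…⟩, |…1…⟩) become ((a + b)/√2, (a − b)/√2). Kets absent from the input have amplitude 0.
(|00⟩, |01⟩): (a, b) = (1/√2, 0) → (1/2, 1/2)
(|10⟩, |11⟩): (a, b) = (-1/√2, 0) → (-1/2, -1/2)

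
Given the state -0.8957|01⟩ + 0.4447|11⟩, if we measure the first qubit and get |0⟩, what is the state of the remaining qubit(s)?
-|1⟩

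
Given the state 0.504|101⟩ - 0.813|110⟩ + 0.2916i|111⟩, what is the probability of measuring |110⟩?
0.661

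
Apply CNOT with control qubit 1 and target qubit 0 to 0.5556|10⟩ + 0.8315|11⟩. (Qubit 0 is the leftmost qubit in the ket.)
0.8315|01⟩ + 0.5556|10⟩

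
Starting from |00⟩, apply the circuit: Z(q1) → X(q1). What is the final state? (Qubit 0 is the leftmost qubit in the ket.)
|01⟩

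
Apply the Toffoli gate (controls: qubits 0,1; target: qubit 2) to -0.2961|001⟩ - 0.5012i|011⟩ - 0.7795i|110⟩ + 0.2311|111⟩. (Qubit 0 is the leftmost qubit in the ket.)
-0.2961|001⟩ - 0.5012i|011⟩ + 0.2311|110⟩ - 0.7795i|111⟩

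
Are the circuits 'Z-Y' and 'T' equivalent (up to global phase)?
No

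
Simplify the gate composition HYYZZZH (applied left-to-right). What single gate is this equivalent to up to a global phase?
X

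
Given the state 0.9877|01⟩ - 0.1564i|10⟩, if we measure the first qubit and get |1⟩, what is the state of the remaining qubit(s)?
-i|0⟩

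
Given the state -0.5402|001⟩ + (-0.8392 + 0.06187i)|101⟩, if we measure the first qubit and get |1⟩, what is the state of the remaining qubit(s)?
(-0.9973 + 0.07353i)|01⟩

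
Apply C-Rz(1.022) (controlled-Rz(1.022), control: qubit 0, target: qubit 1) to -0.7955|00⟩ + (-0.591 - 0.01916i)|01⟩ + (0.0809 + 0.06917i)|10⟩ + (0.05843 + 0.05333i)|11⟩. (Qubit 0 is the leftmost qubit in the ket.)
-0.7955|00⟩ + (-0.591 - 0.01916i)|01⟩ + (0.1044 + 0.02077i)|10⟩ + (0.02488 + 0.07509i)|11⟩

C-Rz(1.022) leaves the control-|0⟩ kets |00⟩, |01⟩ unchanged and applies Rz(1.022) to qubit 1 on the control-|1⟩ pair (|10⟩, |11⟩).
Rz(1.022) = [[e^(−iθ/2), 0], [0, e^(iθ/2)]] with e^(±iθ/2) = cos(θ/2) ± i·sin(θ/2); θ = 1.022, cos(θ/2) ≈ 0.872256, sin(θ/2) ≈ 0.48905.
With a = amp(|10⟩) = (0.0809 + 0.06917i) and b = amp(|11⟩) = (0.05843 + 0.05333i):
new amp(|10⟩) = (0.872256 - 0.48905i)·a = (0.1044 + 0.02077i)
new amp(|11⟩) = (0.872256 + 0.48905i)·b = (0.02488 + 0.07509i)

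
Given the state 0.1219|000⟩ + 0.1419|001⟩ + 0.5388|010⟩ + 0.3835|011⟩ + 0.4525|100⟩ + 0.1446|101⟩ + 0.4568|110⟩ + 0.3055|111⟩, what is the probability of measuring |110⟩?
0.2087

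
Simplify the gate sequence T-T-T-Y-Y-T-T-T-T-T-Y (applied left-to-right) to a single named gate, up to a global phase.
Y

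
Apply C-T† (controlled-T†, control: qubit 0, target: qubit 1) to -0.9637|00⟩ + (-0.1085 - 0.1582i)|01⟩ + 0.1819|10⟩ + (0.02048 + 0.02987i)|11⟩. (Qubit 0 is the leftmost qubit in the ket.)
-0.9637|00⟩ + (-0.1085 - 0.1582i)|01⟩ + 0.1819|10⟩ + (0.0356 + 0.00664i)|11⟩

C-T† leaves the control-|0⟩ kets |00⟩, |01⟩ unchanged and applies T† to qubit 1 on the control-|1⟩ pair (|10⟩, |11⟩).
T† = [[1, 0], [0, (1/√2 - (1/√2)i)]].
With a = amp(|10⟩) = 0.1819 and b = amp(|11⟩) = (0.02048 + 0.02987i):
new amp(|10⟩) = (1)·a = 0.1819
new amp(|11⟩) = (1/√2 - (1/√2)i)·b = (0.0356 + 0.00664i)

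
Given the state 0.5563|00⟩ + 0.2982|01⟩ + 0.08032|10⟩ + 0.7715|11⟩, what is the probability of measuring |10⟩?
0.006451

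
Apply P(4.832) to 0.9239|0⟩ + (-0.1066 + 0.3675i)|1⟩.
0.9239|0⟩ + (0.3522 + 0.1497i)|1⟩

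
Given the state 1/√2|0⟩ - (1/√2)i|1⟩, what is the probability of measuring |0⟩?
1/2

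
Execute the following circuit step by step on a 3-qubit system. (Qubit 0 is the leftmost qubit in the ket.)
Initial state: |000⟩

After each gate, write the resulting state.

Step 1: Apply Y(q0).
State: i|100⟩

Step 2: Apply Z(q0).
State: -i|100⟩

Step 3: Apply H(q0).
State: -(1/√2)i|000⟩ + (1/√2)i|100⟩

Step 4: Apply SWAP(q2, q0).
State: -(1/√2)i|000⟩ + (1/√2)i|001⟩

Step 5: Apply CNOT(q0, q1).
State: -(1/√2)i|000⟩ + (1/√2)i|001⟩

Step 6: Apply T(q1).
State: -(1/√2)i|000⟩ + (1/√2)i|001⟩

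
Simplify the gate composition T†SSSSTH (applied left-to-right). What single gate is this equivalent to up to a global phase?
H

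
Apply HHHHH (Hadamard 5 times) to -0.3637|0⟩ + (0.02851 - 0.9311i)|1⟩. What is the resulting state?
(-0.237 - 0.6584i)|0⟩ + (-0.2773 + 0.6584i)|1⟩

H² = I, so H^5 = H: a single Hadamard. With (a, b) = (-0.3637, (0.02851 - 0.9311i)), H gives ((a + b)/√2, (a − b)/√2) = ((-0.237 - 0.6584i), (-0.2773 + 0.6584i)).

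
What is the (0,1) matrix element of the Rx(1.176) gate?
-0.5547i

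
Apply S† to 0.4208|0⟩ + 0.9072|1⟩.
0.4208|0⟩ - 0.9072i|1⟩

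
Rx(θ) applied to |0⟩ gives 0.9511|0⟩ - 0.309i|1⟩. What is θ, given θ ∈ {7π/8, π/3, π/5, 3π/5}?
π/5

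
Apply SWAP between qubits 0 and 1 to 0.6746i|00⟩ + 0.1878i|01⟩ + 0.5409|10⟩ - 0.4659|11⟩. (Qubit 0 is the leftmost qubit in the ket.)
0.6746i|00⟩ + 0.5409|01⟩ + 0.1878i|10⟩ - 0.4659|11⟩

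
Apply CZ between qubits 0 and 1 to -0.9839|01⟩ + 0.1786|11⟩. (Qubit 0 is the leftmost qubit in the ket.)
-0.9839|01⟩ - 0.1786|11⟩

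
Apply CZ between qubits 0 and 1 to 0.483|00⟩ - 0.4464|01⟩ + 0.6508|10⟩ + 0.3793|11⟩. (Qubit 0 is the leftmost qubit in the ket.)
0.483|00⟩ - 0.4464|01⟩ + 0.6508|10⟩ - 0.3793|11⟩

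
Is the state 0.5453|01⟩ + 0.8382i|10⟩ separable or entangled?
Entangled

Writing the state as a|00⟩ + b|01⟩ + c|10⟩ + d|11⟩, it is a product state iff ad − bc = 0.
Here (a, b, c, d) = (0, 0.5453, 0.8382i, 0): ad − bc = (0)(0) − (0.5453)(0.8382i) = -0.4571i ≠ 0, so the state is entangled.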